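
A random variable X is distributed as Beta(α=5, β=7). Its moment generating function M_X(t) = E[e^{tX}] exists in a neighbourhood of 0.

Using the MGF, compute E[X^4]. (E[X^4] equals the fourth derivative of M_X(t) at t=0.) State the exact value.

M_X(t) = ₁F₁(5; 12; t)
M^(4)(t) = 2*₁F₁(9; 16; t)/39

E[X^4] = M^(4)(0) = 2/39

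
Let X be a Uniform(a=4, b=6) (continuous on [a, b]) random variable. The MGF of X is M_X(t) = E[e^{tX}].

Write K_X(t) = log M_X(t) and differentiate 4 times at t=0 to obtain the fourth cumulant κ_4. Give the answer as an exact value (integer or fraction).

M_X(t) = (e^(6*t) - e^(4*t))/(2*t)
K_X(t) = log M_X(t) = -log(t) + log(e^(6*t) - e^(4*t)) - log(2)
dK/dt = (6*t*e^(2*t) - 4*t - e^(2*t) + 1)/(t*e^(2*t) - t)
d^2K/dt^2 = (-4*t^2*e^(2*t) + e^(4*t) - 2*e^(2*t) + 1)/(t^2*e^(4*t) - 2*t^2*e^(2*t) + t^2)
d^3K/dt^3 = (8*t^3*e^(4*t) + 8*t^3*e^(2*t) - 2*e^(6*t) + 6*e^(4*t) - 6*e^(2*t) + 2)/(t^3*e^(6*t) - 3*t^3*e^(4*t) + 3*t^3*e^(2*t) - t^3)

κ_4 = d^4K/dt^4 |_{t=0} = -2/15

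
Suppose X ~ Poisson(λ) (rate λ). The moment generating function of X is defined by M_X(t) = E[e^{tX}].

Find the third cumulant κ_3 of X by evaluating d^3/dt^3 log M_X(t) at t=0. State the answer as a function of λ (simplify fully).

M_X(t) = e^(λ*(e^(t) - 1))
K_X(t) = log M_X(t) = λ*(e^(t) - 1)
dK/dt = λ*e^(t)
d^2K/dt^2 = λ*e^(t)
d^3K/dt^3 = λ*e^(t)

κ_3 = d^3K/dt^3 |_{t=0} = λ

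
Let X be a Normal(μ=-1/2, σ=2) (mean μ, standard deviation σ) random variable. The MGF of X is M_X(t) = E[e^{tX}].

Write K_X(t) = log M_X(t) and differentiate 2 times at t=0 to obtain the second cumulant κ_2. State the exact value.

M_X(t) = e^(2*t^2 - t/2)
K_X(t) = log M_X(t) = 2*t^2 - t/2
K^(2)(t) = 4

κ_2 = K^(2)(0) = 4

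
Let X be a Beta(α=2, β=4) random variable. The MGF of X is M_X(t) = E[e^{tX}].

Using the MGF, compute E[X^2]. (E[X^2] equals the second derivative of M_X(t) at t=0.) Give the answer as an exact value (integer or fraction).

E[X^2] = d^2M/dt^2 |_{t=0} = 1/7

M_X(t) = ₁F₁(2; 6; t)
dM/dt = ₁F₁(3; 7; t)/3
d^2M/dt^2 = ₁F₁(4; 8; t)/7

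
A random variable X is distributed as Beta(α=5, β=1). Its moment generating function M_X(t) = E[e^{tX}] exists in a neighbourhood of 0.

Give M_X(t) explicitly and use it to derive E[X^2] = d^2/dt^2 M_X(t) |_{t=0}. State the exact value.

M_X(t) = ₁F₁(5; 6; t)
dM/dt = 5*₁F₁(6; 7; t)/6
d^2M/dt^2 = 5*₁F₁(7; 8; t)/7

E[X^2] = d^2M/dt^2 |_{t=0} = 5/7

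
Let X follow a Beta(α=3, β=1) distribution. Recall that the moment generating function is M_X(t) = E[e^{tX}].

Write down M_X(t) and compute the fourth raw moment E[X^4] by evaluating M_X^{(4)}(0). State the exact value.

E[X^4] = M′′′′(0) = 3/7

M_X(t) = ₁F₁(3; 4; t)
M′(t) = 3*₁F₁(4; 5; t)/4
M′′(t) = 3*₁F₁(5; 6; t)/5
M′′′(t) = ₁F₁(6; 7; t)/2
M′′′′(t) = 3*₁F₁(7; 8; t)/7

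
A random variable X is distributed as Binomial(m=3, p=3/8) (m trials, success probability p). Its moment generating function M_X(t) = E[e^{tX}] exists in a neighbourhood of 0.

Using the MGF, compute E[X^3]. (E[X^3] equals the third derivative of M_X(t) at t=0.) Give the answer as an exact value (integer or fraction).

E[X^3] = M^(3)(0) = 1017/256

M_X(t) = (3*e^(t)/8 + 5/8)^3
M^(3)(t) = 729*e^(3*t)/512 + 135*e^(2*t)/64 + 225*e^(t)/512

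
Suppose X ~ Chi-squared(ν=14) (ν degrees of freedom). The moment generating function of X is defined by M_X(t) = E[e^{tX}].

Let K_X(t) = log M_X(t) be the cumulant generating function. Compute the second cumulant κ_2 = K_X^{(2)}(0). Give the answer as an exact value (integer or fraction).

M_X(t) = (1 - 2*t)^(-7)
K_X(t) = log M_X(t) = -7*log(1 - 2*t)
K^(2)(t) = 28/(4*t^2 - 4*t + 1)

κ_2 = K^(2)(0) = 28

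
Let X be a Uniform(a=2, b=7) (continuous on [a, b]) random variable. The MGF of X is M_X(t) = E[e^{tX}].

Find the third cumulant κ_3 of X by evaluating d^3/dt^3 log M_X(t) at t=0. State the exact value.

M_X(t) = (e^(7*t) - e^(2*t))/(5*t)
K_X(t) = log M_X(t) = -log(t) + log(e^(7*t) - e^(2*t)) - log(5)
K^(3)(t) = (125*t^3*e^(10*t) + 125*t^3*e^(5*t) - 2*e^(15*t) + 6*e^(10*t) - 6*e^(5*t) + 2)/(t^3*e^(15*t) - 3*t^3*e^(10*t) + 3*t^3*e^(5*t) - t^3)

κ_3 = K^(3)(0) = 0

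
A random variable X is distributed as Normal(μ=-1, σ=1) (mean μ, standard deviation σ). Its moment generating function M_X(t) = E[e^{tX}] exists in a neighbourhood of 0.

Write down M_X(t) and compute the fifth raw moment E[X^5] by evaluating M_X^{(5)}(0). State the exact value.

M_X(t) = e^(t^2/2 - t)
M^(5)(t) = (t^5*e^(t^2/2) - 5*t^4*e^(t^2/2) + 20*t^3*e^(t^2/2) - 40*t^2*e^(t^2/2) + 50*t*e^(t^2/2) - 26*e^(t^2/2))*e^(-t)

E[X^5] = M^(5)(0) = -26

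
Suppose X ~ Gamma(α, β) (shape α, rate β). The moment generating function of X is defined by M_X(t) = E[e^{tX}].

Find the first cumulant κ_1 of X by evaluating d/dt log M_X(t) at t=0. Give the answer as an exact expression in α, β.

κ_1 = dK/dt |_{t=0} = α/β

M_X(t) = (β/(β - t))^α
K_X(t) = log M_X(t) = α*(log(β) - log(β - t))
dK/dt = -α/(-β + t)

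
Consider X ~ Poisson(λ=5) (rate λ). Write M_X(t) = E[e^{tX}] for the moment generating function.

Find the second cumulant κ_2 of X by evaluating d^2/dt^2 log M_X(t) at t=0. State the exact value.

M_X(t) = e^(5*e^(t) - 5)
K_X(t) = log M_X(t) = 5*e^(t) - 5
D^2[K](t) = 5*e^(t)

κ_2 = D^2[K](0) = 5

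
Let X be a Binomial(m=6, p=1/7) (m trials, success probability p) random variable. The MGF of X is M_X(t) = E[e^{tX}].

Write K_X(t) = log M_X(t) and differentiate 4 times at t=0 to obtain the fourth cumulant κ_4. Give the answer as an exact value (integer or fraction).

M_X(t) = (e^(t)/7 + 6/7)^6
K_X(t) = log M_X(t) = 6*log(e^(t)/7 + 6/7)
dK/dt = 6*e^(t)/(e^(t) + 6)
d^2K/dt^2 = 36*e^(t)/(e^(2*t) + 12*e^(t) + 36)
d^3K/dt^3 = (-36*e^(2*t) + 216*e^(t))/(e^(3*t) + 18*e^(2*t) + 108*e^(t) + 216)
d^4K/dt^4 = (36*e^(3*t) - 864*e^(2*t) + 1296*e^(t))/(e^(4*t) + 24*e^(3*t) + 216*e^(2*t) + 864*e^(t) + 1296)

κ_4 = d^4K/dt^4 |_{t=0} = 468/2401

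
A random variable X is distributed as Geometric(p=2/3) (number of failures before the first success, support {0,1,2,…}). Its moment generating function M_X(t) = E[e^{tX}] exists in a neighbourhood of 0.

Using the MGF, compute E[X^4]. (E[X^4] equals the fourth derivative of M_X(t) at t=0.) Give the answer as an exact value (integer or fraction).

M_X(t) = 2/(3*(1 - e^(t)/3))
M′(t) = 2*e^(t)/(e^(2*t) - 6*e^(t) + 9)
M′′(t) = (-2*e^(2*t) - 6*e^(t))/(e^(3*t) - 9*e^(2*t) + 27*e^(t) - 27)
M′′′(t) = (2*e^(3*t) + 24*e^(2*t) + 18*e^(t))/(e^(4*t) - 12*e^(3*t) + 54*e^(2*t) - 108*e^(t) + 81)
M′′′′(t) = (-2*e^(4*t) - 66*e^(3*t) - 198*e^(2*t) - 54*e^(t))/(e^(5*t) - 15*e^(4*t) + 90*e^(3*t) - 270*e^(2*t) + 405*e^(t) - 243)

E[X^4] = M′′′′(0) = 10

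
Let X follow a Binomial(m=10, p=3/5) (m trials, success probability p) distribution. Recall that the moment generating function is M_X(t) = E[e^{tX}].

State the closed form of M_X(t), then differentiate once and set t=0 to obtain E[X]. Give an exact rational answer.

E[X] = D[M](0) = 6

M_X(t) = (3*e^(t)/5 + 2/5)^10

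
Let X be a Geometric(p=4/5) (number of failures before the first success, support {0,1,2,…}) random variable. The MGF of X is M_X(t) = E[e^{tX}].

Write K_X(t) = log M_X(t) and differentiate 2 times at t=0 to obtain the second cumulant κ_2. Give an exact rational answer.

κ_2 = d^2K/dt^2 |_{t=0} = 5/16

M_X(t) = 4/(5*(1 - e^(t)/5))
K_X(t) = log M_X(t) = -log(1 - e^(t)/5) - log(5) + 2*log(2)
dK/dt = -e^(t)/(e^(t) - 5)
d^2K/dt^2 = 5*e^(t)/(e^(2*t) - 10*e^(t) + 25)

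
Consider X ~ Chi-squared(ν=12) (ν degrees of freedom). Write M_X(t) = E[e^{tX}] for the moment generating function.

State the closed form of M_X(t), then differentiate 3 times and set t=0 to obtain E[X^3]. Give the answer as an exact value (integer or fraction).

M_X(t) = (1 - 2*t)^(-6)
dM/dt = -12/(128*t^7 - 448*t^6 + 672*t^5 - 560*t^4 + 280*t^3 - 84*t^2 + 14*t - 1)
d^2M/dt^2 = 168/(256*t^8 - 1024*t^7 + 1792*t^6 - 1792*t^5 + 1120*t^4 - 448*t^3 + 112*t^2 - 16*t + 1)
d^3M/dt^3 = -2688/(512*t^9 - 2304*t^8 + 4608*t^7 - 5376*t^6 + 4032*t^5 - 2016*t^4 + 672*t^3 - 144*t^2 + 18*t - 1)

E[X^3] = d^3M/dt^3 |_{t=0} = 2688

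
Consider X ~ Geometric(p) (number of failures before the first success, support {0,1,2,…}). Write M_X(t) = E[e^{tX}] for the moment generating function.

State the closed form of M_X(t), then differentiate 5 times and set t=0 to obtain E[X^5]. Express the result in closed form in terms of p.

E[X^5] = M′′′′′(0) = -1 + 31/p - 180/p^2 + 390/p^3 - 360/p^4 + 120/p^5

M_X(t) = p/(-(1 - p)*e^(t) + 1)
M′(t) = (-p^2*e^(t) + p*e^(t))/(p^2*e^(2*t) - 2*p*e^(2*t) + 2*p*e^(t) + e^(2*t) - 2*e^(t) + 1)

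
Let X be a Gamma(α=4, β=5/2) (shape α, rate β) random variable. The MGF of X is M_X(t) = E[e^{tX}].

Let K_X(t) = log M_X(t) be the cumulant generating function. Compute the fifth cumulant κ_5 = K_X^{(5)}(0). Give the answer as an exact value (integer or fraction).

M_X(t) = 625/(16*(5/2 - t)^4)
K_X(t) = log M_X(t) = -4*log(5/2 - t) - 4*log(2) + 4*log(5)
dK/dt = -8/(2*t - 5)
d^2K/dt^2 = 16/(4*t^2 - 20*t + 25)
d^3K/dt^3 = -64/(8*t^3 - 60*t^2 + 150*t - 125)
d^4K/dt^4 = 384/(16*t^4 - 160*t^3 + 600*t^2 - 1000*t + 625)
d^5K/dt^5 = -3072/(32*t^5 - 400*t^4 + 2000*t^3 - 5000*t^2 + 6250*t - 3125)

κ_5 = d^5K/dt^5 |_{t=0} = 3072/3125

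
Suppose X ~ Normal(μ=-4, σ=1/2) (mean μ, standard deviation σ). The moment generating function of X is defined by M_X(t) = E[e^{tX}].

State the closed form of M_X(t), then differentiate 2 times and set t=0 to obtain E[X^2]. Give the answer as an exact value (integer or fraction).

M_X(t) = e^(t^2/8 - 4*t)
M′(t) = t*e^(-4*t)*e^(t^2/8)/4 - 4*e^(-4*t)*e^(t^2/8)
M′′(t) = (t^2*e^(t^2/8) - 32*t*e^(t^2/8) + 260*e^(t^2/8))*e^(-4*t)/16

E[X^2] = M′′(0) = 65/4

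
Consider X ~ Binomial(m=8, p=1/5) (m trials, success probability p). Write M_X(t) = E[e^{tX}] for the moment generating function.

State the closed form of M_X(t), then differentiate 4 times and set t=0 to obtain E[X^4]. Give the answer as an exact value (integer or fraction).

E[X^4] = M′′′′(0) = 4512/125

M_X(t) = (e^(t)/5 + 4/5)^8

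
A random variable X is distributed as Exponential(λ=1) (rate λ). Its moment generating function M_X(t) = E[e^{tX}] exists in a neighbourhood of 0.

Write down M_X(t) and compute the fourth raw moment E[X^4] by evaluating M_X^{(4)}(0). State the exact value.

E[X^4] = D^4[M](0) = 24

M_X(t) = 1/(1 - t)
D^4[M](t) = -24/(t^5 - 5*t^4 + 10*t^3 - 10*t^2 + 5*t - 1)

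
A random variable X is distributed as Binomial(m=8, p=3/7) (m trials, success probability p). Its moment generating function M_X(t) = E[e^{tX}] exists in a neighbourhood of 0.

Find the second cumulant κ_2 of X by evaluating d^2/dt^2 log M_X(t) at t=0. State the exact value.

κ_2 = K′′(0) = 96/49

M_X(t) = (3*e^(t)/7 + 4/7)^8
K_X(t) = log M_X(t) = 8*log(3*e^(t)/7 + 4/7)
K′(t) = 24*e^(t)/(3*e^(t) + 4)
K′′(t) = 96*e^(t)/(9*e^(2*t) + 24*e^(t) + 16)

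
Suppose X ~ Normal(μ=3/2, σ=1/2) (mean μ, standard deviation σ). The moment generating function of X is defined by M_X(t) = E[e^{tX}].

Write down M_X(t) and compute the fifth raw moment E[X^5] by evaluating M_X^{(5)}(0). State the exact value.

M_X(t) = e^(t^2/8 + 3*t/2)
dM/dt = t*e^(3*t/2)*e^(t^2/8)/4 + 3*e^(3*t/2)*e^(t^2/8)/2
d^2M/dt^2 = t^2*e^(3*t/2)*e^(t^2/8)/16 + 3*t*e^(3*t/2)*e^(t^2/8)/4 + 5*e^(3*t/2)*e^(t^2/8)/2
d^3M/dt^3 = t^3*e^(3*t/2)*e^(t^2/8)/64 + 9*t^2*e^(3*t/2)*e^(t^2/8)/32 + 15*t*e^(3*t/2)*e^(t^2/8)/8 + 9*e^(3*t/2)*e^(t^2/8)/2
d^4M/dt^4 = t^4*e^(3*t/2)*e^(t^2/8)/256 + 3*t^3*e^(3*t/2)*e^(t^2/8)/32 + 15*t^2*e^(3*t/2)*e^(t^2/8)/16 + 9*t*e^(3*t/2)*e^(t^2/8)/2 + 69*e^(3*t/2)*e^(t^2/8)/8

E[X^5] = d^5M/dt^5 |_{t=0} = 279/16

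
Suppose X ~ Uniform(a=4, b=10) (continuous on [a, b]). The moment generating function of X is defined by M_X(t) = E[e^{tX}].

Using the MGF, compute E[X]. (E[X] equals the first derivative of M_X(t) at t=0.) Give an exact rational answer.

E[X] = dM/dt |_{t=0} = 7

M_X(t) = (e^(10*t) - e^(4*t))/(6*t)
dM/dt = (10*t*e^(10*t) - 4*t*e^(4*t) - e^(10*t) + e^(4*t))/(6*t^2)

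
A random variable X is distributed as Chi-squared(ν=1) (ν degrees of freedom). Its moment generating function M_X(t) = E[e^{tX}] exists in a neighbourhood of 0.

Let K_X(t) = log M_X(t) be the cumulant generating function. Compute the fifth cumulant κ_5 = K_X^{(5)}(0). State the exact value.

κ_5 = K^(5)(0) = 384

M_X(t) = 1/√(1 - 2*t)
K_X(t) = log M_X(t) = -log(1 - 2*t)/2
K^(5)(t) = -384/(32*t^5 - 80*t^4 + 80*t^3 - 40*t^2 + 10*t - 1)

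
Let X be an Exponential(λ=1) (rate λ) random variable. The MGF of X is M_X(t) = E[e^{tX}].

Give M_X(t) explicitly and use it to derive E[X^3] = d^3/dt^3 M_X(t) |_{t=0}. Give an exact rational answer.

E[X^3] = M′′′(0) = 6

M_X(t) = 1/(1 - t)
M′(t) = 1/(t^2 - 2*t + 1)
M′′(t) = -2/(t^3 - 3*t^2 + 3*t - 1)
M′′′(t) = 6/(t^4 - 4*t^3 + 6*t^2 - 4*t + 1)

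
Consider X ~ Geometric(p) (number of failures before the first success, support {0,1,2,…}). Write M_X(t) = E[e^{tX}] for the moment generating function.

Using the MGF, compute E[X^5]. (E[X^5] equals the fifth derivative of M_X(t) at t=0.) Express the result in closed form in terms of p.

M_X(t) = p/(-(1 - p)*e^(t) + 1)

E[X^5] = D^5[M](0) = -1 + 31/p - 180/p^2 + 390/p^3 - 360/p^4 + 120/p^5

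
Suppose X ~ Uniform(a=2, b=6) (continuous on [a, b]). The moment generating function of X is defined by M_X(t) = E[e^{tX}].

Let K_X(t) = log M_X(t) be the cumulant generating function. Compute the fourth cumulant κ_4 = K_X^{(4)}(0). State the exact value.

κ_4 = K′′′′(0) = -32/15

M_X(t) = (e^(6*t) - e^(2*t))/(4*t)
K_X(t) = log M_X(t) = -log(t) + log(e^(6*t) - e^(2*t)) - 2*log(2)
K′(t) = (6*t*e^(4*t) - 2*t - e^(4*t) + 1)/(t*e^(4*t) - t)
K′′(t) = (-16*t^2*e^(4*t) + e^(8*t) - 2*e^(4*t) + 1)/(t^2*e^(8*t) - 2*t^2*e^(4*t) + t^2)
K′′′(t) = (64*t^3*e^(8*t) + 64*t^3*e^(4*t) - 2*e^(12*t) + 6*e^(8*t) - 6*e^(4*t) + 2)/(t^3*e^(12*t) - 3*t^3*e^(8*t) + 3*t^3*e^(4*t) - t^3)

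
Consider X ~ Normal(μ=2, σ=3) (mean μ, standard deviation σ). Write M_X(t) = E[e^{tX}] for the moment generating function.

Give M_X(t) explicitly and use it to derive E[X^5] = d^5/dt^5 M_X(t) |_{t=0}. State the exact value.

E[X^5] = D^5[M](0) = 3182

M_X(t) = e^(9*t^2/2 + 2*t)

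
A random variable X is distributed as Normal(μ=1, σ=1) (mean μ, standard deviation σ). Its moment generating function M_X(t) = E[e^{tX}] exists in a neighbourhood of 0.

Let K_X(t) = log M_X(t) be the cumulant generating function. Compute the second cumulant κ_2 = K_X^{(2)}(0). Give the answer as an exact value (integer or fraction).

κ_2 = K′′(0) = 1

M_X(t) = e^(t^2/2 + t)
K_X(t) = log M_X(t) = t^2/2 + t
K′(t) = t + 1
K′′(t) = 1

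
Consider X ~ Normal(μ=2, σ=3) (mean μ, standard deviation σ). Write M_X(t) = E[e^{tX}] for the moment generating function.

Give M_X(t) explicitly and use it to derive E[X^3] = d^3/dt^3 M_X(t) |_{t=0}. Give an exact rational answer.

M_X(t) = e^(9*t^2/2 + 2*t)
M^(3)(t) = 729*t^3*e^(2*t)*e^(9*t^2/2) + 486*t^2*e^(2*t)*e^(9*t^2/2) + 351*t*e^(2*t)*e^(9*t^2/2) + 62*e^(2*t)*e^(9*t^2/2)

E[X^3] = M^(3)(0) = 62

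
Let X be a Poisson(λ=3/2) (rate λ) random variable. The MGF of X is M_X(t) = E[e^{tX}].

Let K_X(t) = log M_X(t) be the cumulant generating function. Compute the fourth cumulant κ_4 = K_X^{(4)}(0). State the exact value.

M_X(t) = e^(3*e^(t)/2 - 3/2)
K_X(t) = log M_X(t) = 3*e^(t)/2 - 3/2
D^4[K](t) = 3*e^(t)/2

κ_4 = D^4[K](0) = 3/2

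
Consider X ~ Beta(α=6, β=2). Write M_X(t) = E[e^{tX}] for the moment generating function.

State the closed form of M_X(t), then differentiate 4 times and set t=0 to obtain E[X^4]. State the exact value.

M_X(t) = ₁F₁(6; 8; t)
dM/dt = 3*₁F₁(7; 9; t)/4
d^2M/dt^2 = 7*₁F₁(8; 10; t)/12
d^3M/dt^3 = 7*₁F₁(9; 11; t)/15
d^4M/dt^4 = 21*₁F₁(10; 12; t)/55

E[X^4] = d^4M/dt^4 |_{t=0} = 21/55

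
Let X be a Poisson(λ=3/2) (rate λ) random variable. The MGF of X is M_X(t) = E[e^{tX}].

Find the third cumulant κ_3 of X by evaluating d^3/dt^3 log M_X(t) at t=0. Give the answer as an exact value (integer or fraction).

M_X(t) = e^(3*e^(t)/2 - 3/2)
K_X(t) = log M_X(t) = 3*e^(t)/2 - 3/2
K′(t) = 3*e^(t)/2
K′′(t) = 3*e^(t)/2
K′′′(t) = 3*e^(t)/2

κ_3 = K′′′(0) = 3/2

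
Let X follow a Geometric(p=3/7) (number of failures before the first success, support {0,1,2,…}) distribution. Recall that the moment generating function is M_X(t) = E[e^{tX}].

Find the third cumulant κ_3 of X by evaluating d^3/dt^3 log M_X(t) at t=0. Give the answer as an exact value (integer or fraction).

M_X(t) = 3/(7*(1 - 4*e^(t)/7))
K_X(t) = log M_X(t) = -log(1 - 4*e^(t)/7) - log(7) + log(3)
K′(t) = -4*e^(t)/(4*e^(t) - 7)
K′′(t) = 28*e^(t)/(16*e^(2*t) - 56*e^(t) + 49)
K′′′(t) = (-112*e^(2*t) - 196*e^(t))/(64*e^(3*t) - 336*e^(2*t) + 588*e^(t) - 343)

κ_3 = K′′′(0) = 308/27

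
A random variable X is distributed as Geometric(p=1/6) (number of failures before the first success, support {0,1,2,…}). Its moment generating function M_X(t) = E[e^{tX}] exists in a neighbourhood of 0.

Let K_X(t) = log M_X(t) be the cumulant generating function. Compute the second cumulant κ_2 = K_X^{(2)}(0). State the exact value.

κ_2 = d^2K/dt^2 |_{t=0} = 30

M_X(t) = 1/(6*(1 - 5*e^(t)/6))
K_X(t) = log M_X(t) = -log(1 - 5*e^(t)/6) - log(6)
dK/dt = -5*e^(t)/(5*e^(t) - 6)
d^2K/dt^2 = 30*e^(t)/(25*e^(2*t) - 60*e^(t) + 36)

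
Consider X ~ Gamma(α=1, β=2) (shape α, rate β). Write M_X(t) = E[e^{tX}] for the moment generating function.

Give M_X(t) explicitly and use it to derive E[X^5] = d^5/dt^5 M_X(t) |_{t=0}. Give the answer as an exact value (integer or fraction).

M_X(t) = 2/(2 - t)
M^(5)(t) = 240/(t^6 - 12*t^5 + 60*t^4 - 160*t^3 + 240*t^2 - 192*t + 64)

E[X^5] = M^(5)(0) = 15/4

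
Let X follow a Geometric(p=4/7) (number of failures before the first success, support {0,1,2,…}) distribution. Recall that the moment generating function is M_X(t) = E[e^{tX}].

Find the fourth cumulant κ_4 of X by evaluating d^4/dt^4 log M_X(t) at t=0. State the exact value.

κ_4 = d^4K/dt^4 |_{t=0} = 1491/128

M_X(t) = 4/(7*(1 - 3*e^(t)/7))
K_X(t) = log M_X(t) = -log(1 - 3*e^(t)/7) - log(7) + 2*log(2)
dK/dt = -3*e^(t)/(3*e^(t) - 7)
d^2K/dt^2 = 21*e^(t)/(9*e^(2*t) - 42*e^(t) + 49)
d^3K/dt^3 = (-63*e^(2*t) - 147*e^(t))/(27*e^(3*t) - 189*e^(2*t) + 441*e^(t) - 343)
d^4K/dt^4 = (189*e^(3*t) + 1764*e^(2*t) + 1029*e^(t))/(81*e^(4*t) - 756*e^(3*t) + 2646*e^(2*t) - 4116*e^(t) + 2401)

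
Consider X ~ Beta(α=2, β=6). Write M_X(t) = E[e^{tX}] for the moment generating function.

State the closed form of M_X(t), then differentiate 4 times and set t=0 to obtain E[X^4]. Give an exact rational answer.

E[X^4] = D^4[M](0) = 1/66

M_X(t) = ₁F₁(2; 8; t)
D^4[M](t) = ₁F₁(6; 12; t)/66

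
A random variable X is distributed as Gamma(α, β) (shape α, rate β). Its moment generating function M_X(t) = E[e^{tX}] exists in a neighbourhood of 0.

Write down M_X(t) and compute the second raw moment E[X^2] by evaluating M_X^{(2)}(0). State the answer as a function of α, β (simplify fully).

M_X(t) = (β/(β - t))^α
M′(t) = -α*β^α*(1/(β - t))^α/(-β + t)
M′′(t) = (α^2*β^α*(1/(β - t))^α + α*β^α*(1/(β - t))^α)/(β^2 - 2*β*t + t^2)

E[X^2] = M′′(0) = α*(α + 1)/β^2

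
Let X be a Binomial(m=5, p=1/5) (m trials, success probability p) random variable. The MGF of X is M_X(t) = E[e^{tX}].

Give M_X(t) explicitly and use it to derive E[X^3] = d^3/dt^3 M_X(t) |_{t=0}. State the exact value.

M_X(t) = (e^(t)/5 + 4/5)^5
dM/dt = e^(5*t)/625 + 16*e^(4*t)/625 + 96*e^(3*t)/625 + 256*e^(2*t)/625 + 256*e^(t)/625
d^2M/dt^2 = e^(5*t)/125 + 64*e^(4*t)/625 + 288*e^(3*t)/625 + 512*e^(2*t)/625 + 256*e^(t)/625
d^3M/dt^3 = e^(5*t)/25 + 256*e^(4*t)/625 + 864*e^(3*t)/625 + 1024*e^(2*t)/625 + 256*e^(t)/625

E[X^3] = d^3M/dt^3 |_{t=0} = 97/25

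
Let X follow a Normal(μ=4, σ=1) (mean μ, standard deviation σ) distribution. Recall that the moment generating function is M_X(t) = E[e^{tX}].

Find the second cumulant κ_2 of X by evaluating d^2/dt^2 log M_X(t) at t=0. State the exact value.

M_X(t) = e^(t^2/2 + 4*t)
K_X(t) = log M_X(t) = t^2/2 + 4*t
dK/dt = t + 4
d^2K/dt^2 = 1

κ_2 = d^2K/dt^2 |_{t=0} = 1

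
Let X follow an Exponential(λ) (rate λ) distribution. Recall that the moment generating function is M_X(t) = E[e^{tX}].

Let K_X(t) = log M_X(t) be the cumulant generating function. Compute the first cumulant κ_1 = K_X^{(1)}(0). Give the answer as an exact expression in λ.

M_X(t) = λ/(λ - t)
K_X(t) = log M_X(t) = log(λ) - log(λ - t)
dK/dt = -1/(-λ + t)

κ_1 = dK/dt |_{t=0} = 1/λ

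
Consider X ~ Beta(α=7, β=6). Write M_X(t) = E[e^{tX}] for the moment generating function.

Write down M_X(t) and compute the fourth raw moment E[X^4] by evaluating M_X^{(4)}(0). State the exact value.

E[X^4] = M′′′′(0) = 3/26

M_X(t) = ₁F₁(7; 13; t)
M′(t) = 7*₁F₁(8; 14; t)/13
M′′(t) = 4*₁F₁(9; 15; t)/13
M′′′(t) = 12*₁F₁(10; 16; t)/65
M′′′′(t) = 3*₁F₁(11; 17; t)/26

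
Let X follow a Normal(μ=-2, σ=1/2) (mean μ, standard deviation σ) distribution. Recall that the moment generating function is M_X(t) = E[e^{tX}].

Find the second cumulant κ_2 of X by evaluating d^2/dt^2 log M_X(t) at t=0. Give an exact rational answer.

M_X(t) = e^(t^2/8 - 2*t)
K_X(t) = log M_X(t) = t^2/8 - 2*t
D^2[K](t) = 1/4

κ_2 = D^2[K](0) = 1/4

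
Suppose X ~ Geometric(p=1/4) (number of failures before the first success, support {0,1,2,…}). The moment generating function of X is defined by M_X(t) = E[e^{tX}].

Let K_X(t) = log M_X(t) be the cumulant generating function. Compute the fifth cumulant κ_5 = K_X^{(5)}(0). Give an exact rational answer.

κ_5 = d^5K/dt^5 |_{t=0} = 12180

M_X(t) = 1/(4*(1 - 3*e^(t)/4))
K_X(t) = log M_X(t) = -log(1 - 3*e^(t)/4) - 2*log(2)
dK/dt = -3*e^(t)/(3*e^(t) - 4)
d^2K/dt^2 = 12*e^(t)/(9*e^(2*t) - 24*e^(t) + 16)
d^3K/dt^3 = (-36*e^(2*t) - 48*e^(t))/(27*e^(3*t) - 108*e^(2*t) + 144*e^(t) - 64)
d^4K/dt^4 = (108*e^(3*t) + 576*e^(2*t) + 192*e^(t))/(81*e^(4*t) - 432*e^(3*t) + 864*e^(2*t) - 768*e^(t) + 256)
d^5K/dt^5 = (-324*e^(4*t) - 4752*e^(3*t) - 6336*e^(2*t) - 768*e^(t))/(243*e^(5*t) - 1620*e^(4*t) + 4320*e^(3*t) - 5760*e^(2*t) + 3840*e^(t) - 1024)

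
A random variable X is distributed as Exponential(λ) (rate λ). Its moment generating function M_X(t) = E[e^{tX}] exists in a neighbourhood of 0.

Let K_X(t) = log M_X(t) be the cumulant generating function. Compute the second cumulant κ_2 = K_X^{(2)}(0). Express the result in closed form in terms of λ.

κ_2 = D^2[K](0) = λ^(-2)

M_X(t) = λ/(λ - t)
K_X(t) = log M_X(t) = log(λ) - log(λ - t)
D^2[K](t) = 1/(λ^2 - 2*λ*t + t^2)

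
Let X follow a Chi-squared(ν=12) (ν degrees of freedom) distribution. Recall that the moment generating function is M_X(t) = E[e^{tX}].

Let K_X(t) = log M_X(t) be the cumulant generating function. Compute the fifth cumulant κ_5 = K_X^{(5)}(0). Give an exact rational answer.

M_X(t) = (1 - 2*t)^(-6)
K_X(t) = log M_X(t) = -6*log(1 - 2*t)
dK/dt = -12/(2*t - 1)
d^2K/dt^2 = 24/(4*t^2 - 4*t + 1)
d^3K/dt^3 = -96/(8*t^3 - 12*t^2 + 6*t - 1)
d^4K/dt^4 = 576/(16*t^4 - 32*t^3 + 24*t^2 - 8*t + 1)
d^5K/dt^5 = -4608/(32*t^5 - 80*t^4 + 80*t^3 - 40*t^2 + 10*t - 1)

κ_5 = d^5K/dt^5 |_{t=0} = 4608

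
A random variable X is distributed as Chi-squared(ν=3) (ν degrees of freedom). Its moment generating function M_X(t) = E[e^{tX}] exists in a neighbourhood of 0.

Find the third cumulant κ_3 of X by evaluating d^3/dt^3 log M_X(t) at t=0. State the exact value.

κ_3 = d^3K/dt^3 |_{t=0} = 24

M_X(t) = (1 - 2*t)^(-3/2)
K_X(t) = log M_X(t) = -3*log(1 - 2*t)/2
dK/dt = -3/(2*t - 1)
d^2K/dt^2 = 6/(4*t^2 - 4*t + 1)
d^3K/dt^3 = -24/(8*t^3 - 12*t^2 + 6*t - 1)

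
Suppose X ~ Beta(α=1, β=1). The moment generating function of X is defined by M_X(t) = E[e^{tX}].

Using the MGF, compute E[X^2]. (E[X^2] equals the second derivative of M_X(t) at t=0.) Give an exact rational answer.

M_X(t) = ₁F₁(1; 2; t)
D^2[M](t) = ₁F₁(3; 4; t)/3

E[X^2] = D^2[M](0) = 1/3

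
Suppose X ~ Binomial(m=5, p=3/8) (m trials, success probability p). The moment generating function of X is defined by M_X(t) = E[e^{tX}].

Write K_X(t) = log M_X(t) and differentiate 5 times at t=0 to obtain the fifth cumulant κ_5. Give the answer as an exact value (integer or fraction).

κ_5 = K′′′′′(0) = -2175/4096

M_X(t) = (3*e^(t)/8 + 5/8)^5
K_X(t) = log M_X(t) = 5*log(3*e^(t)/8 + 5/8)
K′(t) = 15*e^(t)/(3*e^(t) + 5)
K′′(t) = 75*e^(t)/(9*e^(2*t) + 30*e^(t) + 25)
K′′′(t) = (-225*e^(2*t) + 375*e^(t))/(27*e^(3*t) + 135*e^(2*t) + 225*e^(t) + 125)
K′′′′(t) = (675*e^(3*t) - 4500*e^(2*t) + 1875*e^(t))/(81*e^(4*t) + 540*e^(3*t) + 1350*e^(2*t) + 1500*e^(t) + 625)
K′′′′′(t) = (-2025*e^(4*t) + 37125*e^(3*t) - 61875*e^(2*t) + 9375*e^(t))/(243*e^(5*t) + 2025*e^(4*t) + 6750*e^(3*t) + 11250*e^(2*t) + 9375*e^(t) + 3125)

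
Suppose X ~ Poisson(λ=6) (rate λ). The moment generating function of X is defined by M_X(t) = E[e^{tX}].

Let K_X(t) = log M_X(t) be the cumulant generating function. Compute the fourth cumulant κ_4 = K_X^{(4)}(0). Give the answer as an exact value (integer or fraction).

κ_4 = d^4K/dt^4 |_{t=0} = 6

M_X(t) = e^(6*e^(t) - 6)
K_X(t) = log M_X(t) = 6*e^(t) - 6
dK/dt = 6*e^(t)
d^2K/dt^2 = 6*e^(t)
d^3K/dt^3 = 6*e^(t)
d^4K/dt^4 = 6*e^(t)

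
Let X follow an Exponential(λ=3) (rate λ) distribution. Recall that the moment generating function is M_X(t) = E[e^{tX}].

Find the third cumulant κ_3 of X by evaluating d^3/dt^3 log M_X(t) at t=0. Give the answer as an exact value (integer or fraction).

κ_3 = D^3[K](0) = 2/27

M_X(t) = 3/(3 - t)
K_X(t) = log M_X(t) = -log(3 - t) + log(3)
D^3[K](t) = -2/(t^3 - 9*t^2 + 27*t - 27)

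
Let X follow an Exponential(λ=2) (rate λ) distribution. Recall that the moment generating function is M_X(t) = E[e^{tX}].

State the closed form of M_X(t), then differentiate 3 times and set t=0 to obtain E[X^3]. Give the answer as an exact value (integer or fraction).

M_X(t) = 2/(2 - t)
dM/dt = 2/(t^2 - 4*t + 4)
d^2M/dt^2 = -4/(t^3 - 6*t^2 + 12*t - 8)
d^3M/dt^3 = 12/(t^4 - 8*t^3 + 24*t^2 - 32*t + 16)

E[X^3] = d^3M/dt^3 |_{t=0} = 3/4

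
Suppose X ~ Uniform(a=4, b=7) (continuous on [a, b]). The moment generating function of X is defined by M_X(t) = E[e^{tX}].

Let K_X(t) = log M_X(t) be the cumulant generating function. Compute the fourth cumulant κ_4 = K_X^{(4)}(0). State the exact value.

M_X(t) = (e^(7*t) - e^(4*t))/(3*t)
K_X(t) = log M_X(t) = -log(t) + log(e^(7*t) - e^(4*t)) - log(3)
K′(t) = (7*t*e^(3*t) - 4*t - e^(3*t) + 1)/(t*e^(3*t) - t)
K′′(t) = (-9*t^2*e^(3*t) + e^(6*t) - 2*e^(3*t) + 1)/(t^2*e^(6*t) - 2*t^2*e^(3*t) + t^2)
K′′′(t) = (27*t^3*e^(6*t) + 27*t^3*e^(3*t) - 2*e^(9*t) + 6*e^(6*t) - 6*e^(3*t) + 2)/(t^3*e^(9*t) - 3*t^3*e^(6*t) + 3*t^3*e^(3*t) - t^3)

κ_4 = K′′′′(0) = -27/40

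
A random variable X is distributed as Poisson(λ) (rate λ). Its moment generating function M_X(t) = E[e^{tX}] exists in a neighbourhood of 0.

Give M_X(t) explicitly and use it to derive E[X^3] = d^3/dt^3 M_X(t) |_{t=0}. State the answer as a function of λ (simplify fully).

E[X^3] = D^3[M](0) = λ*(λ^2 + 3*λ + 1)

M_X(t) = e^(λ*(e^(t) - 1))
D^3[M](t) = (λ^3*e^(3*t)*e^(λ*e^(t)) + 3*λ^2*e^(2*t)*e^(λ*e^(t)) + λ*e^(t)*e^(λ*e^(t)))*e^(-λ)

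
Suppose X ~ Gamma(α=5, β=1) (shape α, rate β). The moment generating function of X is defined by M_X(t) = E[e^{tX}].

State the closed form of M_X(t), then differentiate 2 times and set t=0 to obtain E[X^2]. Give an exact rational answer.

M_X(t) = (1 - t)^(-5)
M^(2)(t) = -30/(t^7 - 7*t^6 + 21*t^5 - 35*t^4 + 35*t^3 - 21*t^2 + 7*t - 1)

E[X^2] = M^(2)(0) = 30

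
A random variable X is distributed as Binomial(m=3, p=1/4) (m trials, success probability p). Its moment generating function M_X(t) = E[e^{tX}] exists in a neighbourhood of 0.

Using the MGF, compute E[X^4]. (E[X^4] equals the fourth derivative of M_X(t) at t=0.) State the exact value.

M_X(t) = (e^(t)/4 + 3/4)^3
dM/dt = 3*e^(3*t)/64 + 9*e^(2*t)/32 + 27*e^(t)/64
d^2M/dt^2 = 9*e^(3*t)/64 + 9*e^(2*t)/16 + 27*e^(t)/64
d^3M/dt^3 = 27*e^(3*t)/64 + 9*e^(2*t)/8 + 27*e^(t)/64
d^4M/dt^4 = 81*e^(3*t)/64 + 9*e^(2*t)/4 + 27*e^(t)/64

E[X^4] = d^4M/dt^4 |_{t=0} = 63/16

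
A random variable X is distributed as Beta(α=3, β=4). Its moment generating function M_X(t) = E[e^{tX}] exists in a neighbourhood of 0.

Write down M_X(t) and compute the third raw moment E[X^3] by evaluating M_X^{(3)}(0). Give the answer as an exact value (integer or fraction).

E[X^3] = D^3[M](0) = 5/42

M_X(t) = ₁F₁(3; 7; t)
D^3[M](t) = 5*₁F₁(6; 10; t)/42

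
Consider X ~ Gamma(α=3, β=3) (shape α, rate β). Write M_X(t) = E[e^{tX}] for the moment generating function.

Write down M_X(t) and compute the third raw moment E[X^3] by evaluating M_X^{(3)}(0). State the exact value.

E[X^3] = M′′′(0) = 20/9

M_X(t) = 27/(3 - t)^3
M′(t) = 81/(t^4 - 12*t^3 + 54*t^2 - 108*t + 81)
M′′(t) = -324/(t^5 - 15*t^4 + 90*t^3 - 270*t^2 + 405*t - 243)
M′′′(t) = 1620/(t^6 - 18*t^5 + 135*t^4 - 540*t^3 + 1215*t^2 - 1458*t + 729)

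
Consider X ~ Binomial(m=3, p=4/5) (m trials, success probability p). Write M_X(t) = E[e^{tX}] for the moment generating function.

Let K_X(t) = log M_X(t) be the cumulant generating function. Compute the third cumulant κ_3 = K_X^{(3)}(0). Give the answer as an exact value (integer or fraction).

M_X(t) = (4*e^(t)/5 + 1/5)^3
K_X(t) = log M_X(t) = 3*log(4*e^(t)/5 + 1/5)
K′(t) = 12*e^(t)/(4*e^(t) + 1)
K′′(t) = 12*e^(t)/(16*e^(2*t) + 8*e^(t) + 1)
K′′′(t) = (-48*e^(2*t) + 12*e^(t))/(64*e^(3*t) + 48*e^(2*t) + 12*e^(t) + 1)

κ_3 = K′′′(0) = -36/125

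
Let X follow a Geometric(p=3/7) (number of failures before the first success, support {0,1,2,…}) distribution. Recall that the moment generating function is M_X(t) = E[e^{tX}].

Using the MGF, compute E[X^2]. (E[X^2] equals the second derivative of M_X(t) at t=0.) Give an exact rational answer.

M_X(t) = 3/(7*(1 - 4*e^(t)/7))
M^(2)(t) = (-48*e^(2*t) - 84*e^(t))/(64*e^(3*t) - 336*e^(2*t) + 588*e^(t) - 343)

E[X^2] = M^(2)(0) = 44/9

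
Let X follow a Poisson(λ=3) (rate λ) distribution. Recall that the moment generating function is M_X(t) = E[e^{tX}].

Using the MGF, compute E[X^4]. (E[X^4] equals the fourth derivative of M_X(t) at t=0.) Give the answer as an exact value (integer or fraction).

M_X(t) = e^(3*e^(t) - 3)
dM/dt = 3*e^(-3)*e^(t)*e^(3*e^(t))
d^2M/dt^2 = (9*e^(2*t)*e^(3*e^(t)) + 3*e^(t)*e^(3*e^(t)))*e^(-3)
d^3M/dt^3 = (27*e^(3*t)*e^(3*e^(t)) + 27*e^(2*t)*e^(3*e^(t)) + 3*e^(t)*e^(3*e^(t)))*e^(-3)
d^4M/dt^4 = (81*e^(4*t)*e^(3*e^(t)) + 162*e^(3*t)*e^(3*e^(t)) + 63*e^(2*t)*e^(3*e^(t)) + 3*e^(t)*e^(3*e^(t)))*e^(-3)

E[X^4] = d^4M/dt^4 |_{t=0} = 309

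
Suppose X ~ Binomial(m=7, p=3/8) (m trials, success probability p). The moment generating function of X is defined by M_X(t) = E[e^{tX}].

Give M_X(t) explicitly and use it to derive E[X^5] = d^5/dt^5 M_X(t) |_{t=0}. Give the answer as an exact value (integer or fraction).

M_X(t) = (3*e^(t)/8 + 5/8)^7

E[X^5] = M^(5)(0) = 2264577/4096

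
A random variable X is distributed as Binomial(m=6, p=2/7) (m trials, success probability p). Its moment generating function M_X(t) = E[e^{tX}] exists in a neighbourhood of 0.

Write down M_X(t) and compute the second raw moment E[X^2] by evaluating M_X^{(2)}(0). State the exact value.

E[X^2] = D^2[M](0) = 204/49

M_X(t) = (2*e^(t)/7 + 5/7)^6
D^2[M](t) = 2304*e^(6*t)/117649 + 24000*e^(5*t)/117649 + 96000*e^(4*t)/117649 + 180000*e^(3*t)/117649 + 150000*e^(2*t)/117649 + 37500*e^(t)/117649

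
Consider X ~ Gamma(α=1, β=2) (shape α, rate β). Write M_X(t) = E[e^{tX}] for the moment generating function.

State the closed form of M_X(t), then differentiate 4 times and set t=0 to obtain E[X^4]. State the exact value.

M_X(t) = 2/(2 - t)
M′(t) = 2/(t^2 - 4*t + 4)
M′′(t) = -4/(t^3 - 6*t^2 + 12*t - 8)
M′′′(t) = 12/(t^4 - 8*t^3 + 24*t^2 - 32*t + 16)
M′′′′(t) = -48/(t^5 - 10*t^4 + 40*t^3 - 80*t^2 + 80*t - 32)

E[X^4] = M′′′′(0) = 3/2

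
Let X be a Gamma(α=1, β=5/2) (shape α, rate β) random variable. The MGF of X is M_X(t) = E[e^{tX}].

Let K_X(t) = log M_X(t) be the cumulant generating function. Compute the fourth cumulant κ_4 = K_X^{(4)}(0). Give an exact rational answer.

κ_4 = d^4K/dt^4 |_{t=0} = 96/625

M_X(t) = 5/(2*(5/2 - t))
K_X(t) = log M_X(t) = -log(5/2 - t) - log(2) + log(5)
dK/dt = -2/(2*t - 5)
d^2K/dt^2 = 4/(4*t^2 - 20*t + 25)
d^3K/dt^3 = -16/(8*t^3 - 60*t^2 + 150*t - 125)
d^4K/dt^4 = 96/(16*t^4 - 160*t^3 + 600*t^2 - 1000*t + 625)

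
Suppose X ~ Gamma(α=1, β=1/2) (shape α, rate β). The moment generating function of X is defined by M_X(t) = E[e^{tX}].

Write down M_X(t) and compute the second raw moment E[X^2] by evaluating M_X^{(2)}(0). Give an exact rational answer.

M_X(t) = 1/(2*(1/2 - t))
dM/dt = 2/(4*t^2 - 4*t + 1)
d^2M/dt^2 = -8/(8*t^3 - 12*t^2 + 6*t - 1)

E[X^2] = d^2M/dt^2 |_{t=0} = 8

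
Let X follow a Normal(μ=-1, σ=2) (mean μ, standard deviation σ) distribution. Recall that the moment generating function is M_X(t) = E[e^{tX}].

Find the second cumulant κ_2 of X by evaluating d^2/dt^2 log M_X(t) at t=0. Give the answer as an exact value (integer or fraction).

κ_2 = d^2K/dt^2 |_{t=0} = 4

M_X(t) = e^(2*t^2 - t)
K_X(t) = log M_X(t) = 2*t^2 - t
dK/dt = 4*t - 1
d^2K/dt^2 = 4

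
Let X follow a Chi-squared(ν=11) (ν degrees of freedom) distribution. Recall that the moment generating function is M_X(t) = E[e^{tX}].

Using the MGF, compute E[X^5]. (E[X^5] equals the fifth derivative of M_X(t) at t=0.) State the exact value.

M_X(t) = (1 - 2*t)^(-11/2)
M′(t) = 11/(64*t^6*√(1 - 2*t) - 192*t^5*√(1 - 2*t) + 240*t^4*√(1 - 2*t) - 160*t^3*√(1 - 2*t) + 60*t^2*√(1 - 2*t) - 12*t*√(1 - 2*t) + √(1 - 2*t))
M′′(t) = -143/(128*t^7*√(1 - 2*t) - 448*t^6*√(1 - 2*t) + 672*t^5*√(1 - 2*t) - 560*t^4*√(1 - 2*t) + 280*t^3*√(1 - 2*t) - 84*t^2*√(1 - 2*t) + 14*t*√(1 - 2*t) - √(1 - 2*t))

E[X^5] = M′′′′′(0) = 692835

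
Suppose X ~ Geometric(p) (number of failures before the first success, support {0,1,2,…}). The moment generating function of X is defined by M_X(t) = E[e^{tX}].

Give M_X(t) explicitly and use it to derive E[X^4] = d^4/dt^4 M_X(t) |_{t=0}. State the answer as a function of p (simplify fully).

M_X(t) = p/(-(1 - p)*e^(t) + 1)

E[X^4] = D^4[M](0) = 1 - 15/p + 50/p^2 - 60/p^3 + 24/p^4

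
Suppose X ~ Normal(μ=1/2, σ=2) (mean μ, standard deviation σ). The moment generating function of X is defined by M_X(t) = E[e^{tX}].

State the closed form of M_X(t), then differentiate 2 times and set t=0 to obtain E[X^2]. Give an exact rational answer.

E[X^2] = M′′(0) = 17/4

M_X(t) = e^(2*t^2 + t/2)
M′(t) = 4*t*e^(t/2)*e^(2*t^2) + e^(t/2)*e^(2*t^2)/2
M′′(t) = 16*t^2*e^(t/2)*e^(2*t^2) + 4*t*e^(t/2)*e^(2*t^2) + 17*e^(t/2)*e^(2*t^2)/4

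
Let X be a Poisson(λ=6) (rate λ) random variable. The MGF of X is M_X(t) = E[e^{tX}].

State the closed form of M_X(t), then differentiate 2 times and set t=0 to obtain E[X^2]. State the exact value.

E[X^2] = d^2M/dt^2 |_{t=0} = 42

M_X(t) = e^(6*e^(t) - 6)
dM/dt = 6*e^(-6)*e^(t)*e^(6*e^(t))
d^2M/dt^2 = (36*e^(2*t)*e^(6*e^(t)) + 6*e^(t)*e^(6*e^(t)))*e^(-6)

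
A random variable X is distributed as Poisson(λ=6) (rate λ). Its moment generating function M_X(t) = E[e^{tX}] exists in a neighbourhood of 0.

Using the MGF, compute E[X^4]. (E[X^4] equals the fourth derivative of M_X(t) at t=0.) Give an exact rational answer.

E[X^4] = D^4[M](0) = 2850

M_X(t) = e^(6*e^(t) - 6)
D^4[M](t) = (1296*e^(4*t)*e^(6*e^(t)) + 1296*e^(3*t)*e^(6*e^(t)) + 252*e^(2*t)*e^(6*e^(t)) + 6*e^(t)*e^(6*e^(t)))*e^(-6)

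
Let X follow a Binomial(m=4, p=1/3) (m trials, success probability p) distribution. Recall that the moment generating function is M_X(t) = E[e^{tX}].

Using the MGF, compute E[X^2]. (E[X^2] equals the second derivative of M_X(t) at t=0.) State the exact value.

M_X(t) = (e^(t)/3 + 2/3)^4
M′(t) = 4*e^(4*t)/81 + 8*e^(3*t)/27 + 16*e^(2*t)/27 + 32*e^(t)/81
M′′(t) = 16*e^(4*t)/81 + 8*e^(3*t)/9 + 32*e^(2*t)/27 + 32*e^(t)/81

E[X^2] = M′′(0) = 8/3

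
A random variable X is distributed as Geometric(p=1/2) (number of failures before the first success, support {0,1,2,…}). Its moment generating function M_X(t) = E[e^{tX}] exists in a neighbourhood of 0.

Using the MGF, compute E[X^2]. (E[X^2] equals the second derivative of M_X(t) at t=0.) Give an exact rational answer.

M_X(t) = 1/(2*(1 - e^(t)/2))
M′(t) = e^(t)/(e^(2*t) - 4*e^(t) + 4)
M′′(t) = (-e^(2*t) - 2*e^(t))/(e^(3*t) - 6*e^(2*t) + 12*e^(t) - 8)

E[X^2] = M′′(0) = 3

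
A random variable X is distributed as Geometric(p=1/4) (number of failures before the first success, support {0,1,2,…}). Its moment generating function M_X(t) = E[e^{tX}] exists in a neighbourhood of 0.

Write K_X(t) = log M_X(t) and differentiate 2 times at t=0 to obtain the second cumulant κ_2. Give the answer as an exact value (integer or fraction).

M_X(t) = 1/(4*(1 - 3*e^(t)/4))
K_X(t) = log M_X(t) = -log(1 - 3*e^(t)/4) - 2*log(2)
K′(t) = -3*e^(t)/(3*e^(t) - 4)
K′′(t) = 12*e^(t)/(9*e^(2*t) - 24*e^(t) + 16)

κ_2 = K′′(0) = 12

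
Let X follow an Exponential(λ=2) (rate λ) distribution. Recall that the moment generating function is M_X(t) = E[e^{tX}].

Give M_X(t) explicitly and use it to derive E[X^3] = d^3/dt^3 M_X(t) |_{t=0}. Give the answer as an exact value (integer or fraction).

E[X^3] = M′′′(0) = 3/4

M_X(t) = 2/(2 - t)
M′(t) = 2/(t^2 - 4*t + 4)
M′′(t) = -4/(t^3 - 6*t^2 + 12*t - 8)
M′′′(t) = 12/(t^4 - 8*t^3 + 24*t^2 - 32*t + 16)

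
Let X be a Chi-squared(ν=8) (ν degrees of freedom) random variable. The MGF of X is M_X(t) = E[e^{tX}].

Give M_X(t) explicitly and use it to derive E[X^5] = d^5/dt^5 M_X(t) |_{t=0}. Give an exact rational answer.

M_X(t) = (1 - 2*t)^(-4)
M′(t) = -8/(32*t^5 - 80*t^4 + 80*t^3 - 40*t^2 + 10*t - 1)
M′′(t) = 80/(64*t^6 - 192*t^5 + 240*t^4 - 160*t^3 + 60*t^2 - 12*t + 1)
M′′′(t) = -960/(128*t^7 - 448*t^6 + 672*t^5 - 560*t^4 + 280*t^3 - 84*t^2 + 14*t - 1)
M′′′′(t) = 13440/(256*t^8 - 1024*t^7 + 1792*t^6 - 1792*t^5 + 1120*t^4 - 448*t^3 + 112*t^2 - 16*t + 1)
M′′′′′(t) = -215040/(512*t^9 - 2304*t^8 + 4608*t^7 - 5376*t^6 + 4032*t^5 - 2016*t^4 + 672*t^3 - 144*t^2 + 18*t - 1)

E[X^5] = M′′′′′(0) = 215040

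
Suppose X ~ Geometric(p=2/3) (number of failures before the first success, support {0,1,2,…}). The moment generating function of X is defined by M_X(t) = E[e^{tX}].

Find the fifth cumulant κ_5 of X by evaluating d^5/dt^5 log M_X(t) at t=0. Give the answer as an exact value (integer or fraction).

κ_5 = D^5[K](0) = 15

M_X(t) = 2/(3*(1 - e^(t)/3))
K_X(t) = log M_X(t) = -log(1 - e^(t)/3) - log(3) + log(2)
D^5[K](t) = (-3*e^(4*t) - 99*e^(3*t) - 297*e^(2*t) - 81*e^(t))/(e^(5*t) - 15*e^(4*t) + 90*e^(3*t) - 270*e^(2*t) + 405*e^(t) - 243)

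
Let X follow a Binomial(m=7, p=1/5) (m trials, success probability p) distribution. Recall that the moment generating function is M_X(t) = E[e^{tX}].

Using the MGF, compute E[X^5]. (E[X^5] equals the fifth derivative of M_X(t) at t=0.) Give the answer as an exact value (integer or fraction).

E[X^5] = d^5M/dt^5 |_{t=0} = 51779/625

M_X(t) = (e^(t)/5 + 4/5)^7
dM/dt = 7*e^(7*t)/78125 + 168*e^(6*t)/78125 + 336*e^(5*t)/15625 + 1792*e^(4*t)/15625 + 5376*e^(3*t)/15625 + 43008*e^(2*t)/78125 + 28672*e^(t)/78125
d^2M/dt^2 = 49*e^(7*t)/78125 + 1008*e^(6*t)/78125 + 336*e^(5*t)/3125 + 7168*e^(4*t)/15625 + 16128*e^(3*t)/15625 + 86016*e^(2*t)/78125 + 28672*e^(t)/78125
d^3M/dt^3 = 343*e^(7*t)/78125 + 6048*e^(6*t)/78125 + 336*e^(5*t)/625 + 28672*e^(4*t)/15625 + 48384*e^(3*t)/15625 + 172032*e^(2*t)/78125 + 28672*e^(t)/78125
d^4M/dt^4 = 2401*e^(7*t)/78125 + 36288*e^(6*t)/78125 + 336*e^(5*t)/125 + 114688*e^(4*t)/15625 + 145152*e^(3*t)/15625 + 344064*e^(2*t)/78125 + 28672*e^(t)/78125
d^5M/dt^5 = 16807*e^(7*t)/78125 + 217728*e^(6*t)/78125 + 336*e^(5*t)/25 + 458752*e^(4*t)/15625 + 435456*e^(3*t)/15625 + 688128*e^(2*t)/78125 + 28672*e^(t)/78125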